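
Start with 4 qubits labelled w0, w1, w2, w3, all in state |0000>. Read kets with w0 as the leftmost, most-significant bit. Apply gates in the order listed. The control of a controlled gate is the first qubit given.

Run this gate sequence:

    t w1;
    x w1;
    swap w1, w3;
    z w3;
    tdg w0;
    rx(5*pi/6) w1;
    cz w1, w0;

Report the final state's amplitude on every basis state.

The resulting statevector has amplitude -sqrt(6)/4 + sqrt(2)/4 on |0001>, I*(sqrt(2) + sqrt(6))/4 on |0101>, and 0 on every other basis state.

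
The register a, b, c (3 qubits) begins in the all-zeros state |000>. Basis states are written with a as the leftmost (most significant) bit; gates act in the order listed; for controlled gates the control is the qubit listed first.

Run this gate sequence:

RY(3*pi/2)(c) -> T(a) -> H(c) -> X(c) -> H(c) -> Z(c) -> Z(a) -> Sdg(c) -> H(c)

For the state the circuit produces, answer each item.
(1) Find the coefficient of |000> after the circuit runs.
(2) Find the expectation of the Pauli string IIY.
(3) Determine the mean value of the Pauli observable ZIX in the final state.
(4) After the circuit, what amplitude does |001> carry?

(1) The final state's coefficient on |000> equals -1/2 - I/2.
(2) The expectation value of IIY is -1.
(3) In the final state, ZIX has expectation 0.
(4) |001> carries amplitude -1/2 + I/2 in the final state.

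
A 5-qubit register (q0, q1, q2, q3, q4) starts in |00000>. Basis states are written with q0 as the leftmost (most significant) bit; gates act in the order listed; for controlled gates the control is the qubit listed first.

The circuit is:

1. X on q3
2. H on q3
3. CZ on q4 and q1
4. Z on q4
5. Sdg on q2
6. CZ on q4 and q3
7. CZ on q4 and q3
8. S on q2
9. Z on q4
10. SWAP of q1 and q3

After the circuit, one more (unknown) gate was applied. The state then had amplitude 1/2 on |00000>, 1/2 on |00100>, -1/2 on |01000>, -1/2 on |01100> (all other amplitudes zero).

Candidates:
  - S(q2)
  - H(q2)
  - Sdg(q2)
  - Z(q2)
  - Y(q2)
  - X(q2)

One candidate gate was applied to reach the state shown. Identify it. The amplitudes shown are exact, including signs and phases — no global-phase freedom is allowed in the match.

The unique candidate consistent with the amplitudes is H(q2).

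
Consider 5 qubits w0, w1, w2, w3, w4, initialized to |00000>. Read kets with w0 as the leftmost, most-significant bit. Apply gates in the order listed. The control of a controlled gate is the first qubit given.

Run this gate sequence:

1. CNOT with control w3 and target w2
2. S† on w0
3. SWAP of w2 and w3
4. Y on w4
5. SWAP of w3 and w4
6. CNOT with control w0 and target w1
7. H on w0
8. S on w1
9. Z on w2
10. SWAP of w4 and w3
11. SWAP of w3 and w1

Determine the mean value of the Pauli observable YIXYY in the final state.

The expectation value of YIXYY is 0.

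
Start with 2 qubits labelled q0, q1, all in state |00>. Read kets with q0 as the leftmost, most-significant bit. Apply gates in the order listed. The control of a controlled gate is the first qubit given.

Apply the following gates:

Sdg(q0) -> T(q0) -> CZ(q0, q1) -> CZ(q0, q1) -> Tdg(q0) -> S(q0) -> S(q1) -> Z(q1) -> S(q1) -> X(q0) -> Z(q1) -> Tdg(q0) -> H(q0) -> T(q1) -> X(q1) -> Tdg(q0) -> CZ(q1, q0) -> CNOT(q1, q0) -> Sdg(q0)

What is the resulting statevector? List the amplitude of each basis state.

The final amplitudes are 0 on |00>, -sqrt(2)*I/2 on |01>, 0 on |10>, -sqrt(2)*exp(I*pi/4)/2 on |11>. Key observation: steps 1-6 multiply out to the identity, so the circuit reduces to the remaining gates.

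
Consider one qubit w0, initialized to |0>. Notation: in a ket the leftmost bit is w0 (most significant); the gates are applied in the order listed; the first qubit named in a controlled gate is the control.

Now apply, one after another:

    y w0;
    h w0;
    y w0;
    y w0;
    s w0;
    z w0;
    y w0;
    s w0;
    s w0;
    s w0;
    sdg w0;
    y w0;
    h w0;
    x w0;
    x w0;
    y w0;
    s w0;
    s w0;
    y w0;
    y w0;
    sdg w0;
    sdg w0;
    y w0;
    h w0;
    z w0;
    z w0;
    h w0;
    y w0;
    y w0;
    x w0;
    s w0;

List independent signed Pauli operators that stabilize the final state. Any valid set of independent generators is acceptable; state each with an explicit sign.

The stabilizer group can be generated by +X, among other valid generating sets. Key observation: the block from step 23 through step 28 cancels to the identity and can be dropped.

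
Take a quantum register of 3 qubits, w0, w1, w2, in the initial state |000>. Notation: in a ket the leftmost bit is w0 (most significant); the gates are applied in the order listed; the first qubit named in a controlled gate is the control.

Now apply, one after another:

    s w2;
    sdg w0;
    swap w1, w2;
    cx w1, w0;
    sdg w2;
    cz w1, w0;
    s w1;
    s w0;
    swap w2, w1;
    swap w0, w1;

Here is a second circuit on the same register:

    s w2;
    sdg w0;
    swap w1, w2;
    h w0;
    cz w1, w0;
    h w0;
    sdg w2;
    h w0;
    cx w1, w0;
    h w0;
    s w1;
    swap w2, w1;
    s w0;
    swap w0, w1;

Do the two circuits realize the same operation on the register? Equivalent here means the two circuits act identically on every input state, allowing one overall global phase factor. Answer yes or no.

Yes — the two circuits implement the same unitary up to a global phase.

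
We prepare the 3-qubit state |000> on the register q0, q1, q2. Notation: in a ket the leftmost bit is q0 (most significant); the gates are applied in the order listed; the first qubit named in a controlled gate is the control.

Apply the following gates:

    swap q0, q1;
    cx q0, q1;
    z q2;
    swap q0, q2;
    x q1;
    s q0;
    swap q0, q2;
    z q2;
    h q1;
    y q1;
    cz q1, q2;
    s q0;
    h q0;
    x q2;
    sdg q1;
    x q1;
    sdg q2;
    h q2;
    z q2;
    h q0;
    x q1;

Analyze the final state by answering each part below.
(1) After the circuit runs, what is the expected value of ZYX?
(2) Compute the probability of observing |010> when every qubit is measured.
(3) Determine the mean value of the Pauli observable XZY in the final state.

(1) In the final state, ZYX has expectation -1.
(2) The probability of measuring |010> is 1/4.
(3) In the final state, XZY has expectation 0.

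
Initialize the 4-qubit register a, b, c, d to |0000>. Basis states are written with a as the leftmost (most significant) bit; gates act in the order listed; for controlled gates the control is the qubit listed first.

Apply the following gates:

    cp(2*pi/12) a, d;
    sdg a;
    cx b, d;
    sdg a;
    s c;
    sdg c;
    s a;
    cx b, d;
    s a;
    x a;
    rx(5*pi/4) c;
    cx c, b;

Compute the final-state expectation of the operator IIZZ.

In the final state, IIZZ has expectation -sqrt(2)/2.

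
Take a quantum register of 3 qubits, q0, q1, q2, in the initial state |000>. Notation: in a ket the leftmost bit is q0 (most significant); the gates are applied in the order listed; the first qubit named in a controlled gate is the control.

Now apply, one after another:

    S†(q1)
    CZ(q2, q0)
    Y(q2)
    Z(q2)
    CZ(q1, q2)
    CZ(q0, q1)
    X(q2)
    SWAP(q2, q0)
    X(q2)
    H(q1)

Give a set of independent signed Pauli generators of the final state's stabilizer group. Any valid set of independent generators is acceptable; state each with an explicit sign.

One valid set of independent stabilizer generators is +IXI, +ZII, -IIZ (any independent generating set of the same group is equally correct).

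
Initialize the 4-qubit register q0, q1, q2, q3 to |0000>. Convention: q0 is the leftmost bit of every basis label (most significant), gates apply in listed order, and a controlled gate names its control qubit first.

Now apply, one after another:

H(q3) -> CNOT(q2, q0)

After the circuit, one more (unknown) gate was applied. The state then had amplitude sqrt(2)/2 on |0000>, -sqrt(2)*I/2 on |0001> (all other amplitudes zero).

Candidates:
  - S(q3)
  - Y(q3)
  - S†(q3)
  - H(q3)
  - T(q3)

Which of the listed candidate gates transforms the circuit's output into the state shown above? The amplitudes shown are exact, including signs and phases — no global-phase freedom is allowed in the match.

The applied gate was S†(q3).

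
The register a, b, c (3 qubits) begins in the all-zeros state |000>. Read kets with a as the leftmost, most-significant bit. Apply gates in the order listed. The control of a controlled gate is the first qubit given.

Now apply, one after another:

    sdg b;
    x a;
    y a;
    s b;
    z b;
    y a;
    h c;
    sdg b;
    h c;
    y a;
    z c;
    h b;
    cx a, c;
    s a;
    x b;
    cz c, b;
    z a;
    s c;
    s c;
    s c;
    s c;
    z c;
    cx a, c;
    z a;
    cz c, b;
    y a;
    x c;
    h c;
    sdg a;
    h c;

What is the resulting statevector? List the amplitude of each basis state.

The final amplitudes are -sqrt(2)*I/2 on |101>, -sqrt(2)*I/2 on |111>, and 0 on every other basis state. Key observation: the block from step 18 through step 21 cancels to the identity and can be dropped.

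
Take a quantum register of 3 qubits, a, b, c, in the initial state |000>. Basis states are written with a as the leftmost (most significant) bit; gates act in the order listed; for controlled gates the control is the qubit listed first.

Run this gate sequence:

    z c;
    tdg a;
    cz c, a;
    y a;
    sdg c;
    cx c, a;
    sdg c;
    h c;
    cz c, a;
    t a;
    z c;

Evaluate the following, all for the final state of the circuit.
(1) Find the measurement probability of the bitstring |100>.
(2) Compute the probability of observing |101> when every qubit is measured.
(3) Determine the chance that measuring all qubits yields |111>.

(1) A full measurement returns |100> with probability 1/2.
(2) Outcome |101> occurs with probability 1/2.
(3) The probability of measuring |111> is 0.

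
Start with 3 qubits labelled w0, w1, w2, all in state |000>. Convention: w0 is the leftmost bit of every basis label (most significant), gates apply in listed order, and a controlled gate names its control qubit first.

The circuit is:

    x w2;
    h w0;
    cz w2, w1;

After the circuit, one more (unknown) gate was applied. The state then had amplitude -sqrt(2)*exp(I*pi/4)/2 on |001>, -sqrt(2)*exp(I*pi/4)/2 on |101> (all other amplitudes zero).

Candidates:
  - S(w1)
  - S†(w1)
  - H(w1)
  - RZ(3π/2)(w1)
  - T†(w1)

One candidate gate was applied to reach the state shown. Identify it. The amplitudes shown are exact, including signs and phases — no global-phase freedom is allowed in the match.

It was RZ(3π/2)(w1) that produced the state shown.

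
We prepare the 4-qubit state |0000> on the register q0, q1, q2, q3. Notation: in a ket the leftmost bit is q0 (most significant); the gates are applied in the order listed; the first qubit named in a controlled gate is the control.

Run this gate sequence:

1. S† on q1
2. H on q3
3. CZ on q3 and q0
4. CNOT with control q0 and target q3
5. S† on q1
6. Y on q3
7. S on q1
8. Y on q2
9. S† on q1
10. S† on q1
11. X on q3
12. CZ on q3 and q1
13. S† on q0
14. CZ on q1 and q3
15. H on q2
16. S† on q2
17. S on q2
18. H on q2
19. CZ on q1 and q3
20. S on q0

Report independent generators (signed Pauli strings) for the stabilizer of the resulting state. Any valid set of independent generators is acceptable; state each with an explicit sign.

One valid set of independent stabilizer generators is -IIIX, +ZIII, +IZII, -IIZI (any independent generating set of the same group is equally correct).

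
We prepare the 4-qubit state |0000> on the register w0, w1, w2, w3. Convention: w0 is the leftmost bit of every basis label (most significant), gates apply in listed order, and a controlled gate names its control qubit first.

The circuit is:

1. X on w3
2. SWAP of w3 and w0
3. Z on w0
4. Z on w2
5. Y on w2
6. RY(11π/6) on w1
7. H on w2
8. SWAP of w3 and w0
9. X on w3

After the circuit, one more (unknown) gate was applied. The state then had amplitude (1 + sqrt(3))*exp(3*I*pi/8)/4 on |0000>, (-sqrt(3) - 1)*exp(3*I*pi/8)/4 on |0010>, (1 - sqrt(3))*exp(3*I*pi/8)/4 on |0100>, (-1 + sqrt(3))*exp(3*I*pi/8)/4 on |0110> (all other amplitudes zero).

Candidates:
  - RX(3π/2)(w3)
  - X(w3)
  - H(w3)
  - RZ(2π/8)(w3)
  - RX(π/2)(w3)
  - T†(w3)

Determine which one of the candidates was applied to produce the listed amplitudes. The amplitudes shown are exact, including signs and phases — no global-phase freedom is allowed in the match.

It was RZ(2π/8)(w3) that produced the state shown.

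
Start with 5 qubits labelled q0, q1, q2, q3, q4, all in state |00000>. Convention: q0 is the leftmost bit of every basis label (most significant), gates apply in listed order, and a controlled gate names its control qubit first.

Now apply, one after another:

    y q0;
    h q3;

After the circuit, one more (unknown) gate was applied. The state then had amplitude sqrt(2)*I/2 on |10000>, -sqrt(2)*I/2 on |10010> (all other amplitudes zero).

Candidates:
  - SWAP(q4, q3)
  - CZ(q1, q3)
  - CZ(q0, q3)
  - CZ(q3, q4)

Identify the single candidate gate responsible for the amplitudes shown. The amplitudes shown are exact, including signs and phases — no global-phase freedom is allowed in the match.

The applied gate was CZ(q0, q3).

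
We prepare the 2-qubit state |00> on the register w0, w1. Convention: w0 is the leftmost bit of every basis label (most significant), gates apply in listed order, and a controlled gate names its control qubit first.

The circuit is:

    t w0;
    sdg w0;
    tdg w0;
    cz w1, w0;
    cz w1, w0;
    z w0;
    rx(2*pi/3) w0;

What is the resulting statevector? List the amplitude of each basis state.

The final amplitudes are 1/2 on |00>, 0 on |01>, -sqrt(3)*I/2 on |10>, 0 on |11>. Key observation: gates 4-5 undo each other exactly, leaving only the rest of the circuit to track.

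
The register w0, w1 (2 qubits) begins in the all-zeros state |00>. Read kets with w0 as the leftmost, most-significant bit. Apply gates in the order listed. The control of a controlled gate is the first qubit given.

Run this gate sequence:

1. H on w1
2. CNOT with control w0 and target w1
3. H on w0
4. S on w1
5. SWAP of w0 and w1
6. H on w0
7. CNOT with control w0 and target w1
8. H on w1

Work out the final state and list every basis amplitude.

The resulting statevector has amplitude 1/2 + I/2 on |00>, 0 on |01>, 1/2 - I/2 on |10>, 0 on |11>.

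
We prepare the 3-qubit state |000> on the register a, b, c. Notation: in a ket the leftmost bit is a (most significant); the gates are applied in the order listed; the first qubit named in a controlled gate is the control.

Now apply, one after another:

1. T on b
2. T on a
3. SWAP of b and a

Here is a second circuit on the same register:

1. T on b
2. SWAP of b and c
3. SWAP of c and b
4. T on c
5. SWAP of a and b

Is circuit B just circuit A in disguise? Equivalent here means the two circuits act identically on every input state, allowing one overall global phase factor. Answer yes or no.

No, they are not equivalent — no single phase factor reconciles the two unitaries.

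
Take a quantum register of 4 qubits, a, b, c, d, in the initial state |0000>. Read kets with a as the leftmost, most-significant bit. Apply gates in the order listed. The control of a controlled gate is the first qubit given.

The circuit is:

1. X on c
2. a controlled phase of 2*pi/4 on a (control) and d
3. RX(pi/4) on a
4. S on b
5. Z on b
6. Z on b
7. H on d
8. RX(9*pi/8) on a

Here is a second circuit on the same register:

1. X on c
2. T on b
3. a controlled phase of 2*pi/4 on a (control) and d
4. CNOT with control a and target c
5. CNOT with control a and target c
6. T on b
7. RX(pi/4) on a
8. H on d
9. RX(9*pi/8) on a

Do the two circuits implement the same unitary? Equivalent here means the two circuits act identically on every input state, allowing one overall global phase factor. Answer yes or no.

Yes, they are equivalent — the unitaries differ by at most a global phase.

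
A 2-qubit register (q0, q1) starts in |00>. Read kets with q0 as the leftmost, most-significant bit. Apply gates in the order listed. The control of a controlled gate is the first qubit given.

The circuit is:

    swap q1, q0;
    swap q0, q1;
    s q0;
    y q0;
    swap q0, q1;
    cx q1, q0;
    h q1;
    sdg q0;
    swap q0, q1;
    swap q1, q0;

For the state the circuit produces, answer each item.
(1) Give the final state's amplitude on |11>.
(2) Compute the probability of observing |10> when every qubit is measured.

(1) |11> carries amplitude -sqrt(2)/2 in the final state.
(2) A full measurement returns |10> with probability 1/2.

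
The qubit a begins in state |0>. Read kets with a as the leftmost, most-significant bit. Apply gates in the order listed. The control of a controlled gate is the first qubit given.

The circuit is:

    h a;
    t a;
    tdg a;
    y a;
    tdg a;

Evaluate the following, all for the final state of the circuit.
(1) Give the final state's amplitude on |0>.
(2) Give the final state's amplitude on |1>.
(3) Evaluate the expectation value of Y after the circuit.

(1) |0> carries amplitude -sqrt(2)*I/2 in the final state.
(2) The amplitude on |1> is sqrt(2)*exp(I*pi/4)/2.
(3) The observable Y averages to sqrt(2)/2.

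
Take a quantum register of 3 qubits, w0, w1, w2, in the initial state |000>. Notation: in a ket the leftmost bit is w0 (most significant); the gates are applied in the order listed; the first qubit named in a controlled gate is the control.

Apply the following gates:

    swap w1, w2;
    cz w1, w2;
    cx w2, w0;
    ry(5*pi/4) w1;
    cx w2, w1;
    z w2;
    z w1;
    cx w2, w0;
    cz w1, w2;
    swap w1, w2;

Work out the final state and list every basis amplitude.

The final amplitudes are -sqrt(2 - sqrt(2))/2 on |000>, -sqrt(sqrt(2) + 2)/2 on |001>, and 0 on every other basis state.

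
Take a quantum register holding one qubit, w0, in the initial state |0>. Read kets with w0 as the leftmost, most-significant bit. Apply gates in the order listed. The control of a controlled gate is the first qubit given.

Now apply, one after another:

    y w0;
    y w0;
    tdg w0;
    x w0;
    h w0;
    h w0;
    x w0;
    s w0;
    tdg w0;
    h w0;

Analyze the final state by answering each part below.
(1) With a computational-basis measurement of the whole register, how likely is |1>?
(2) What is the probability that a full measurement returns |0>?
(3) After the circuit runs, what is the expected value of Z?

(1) Outcome |1> occurs with probability 1/2. Key observation: the block from step 4 through step 7 cancels to the identity and can be dropped.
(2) Outcome |0> occurs with probability 1/2.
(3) The expectation value of Z is 0.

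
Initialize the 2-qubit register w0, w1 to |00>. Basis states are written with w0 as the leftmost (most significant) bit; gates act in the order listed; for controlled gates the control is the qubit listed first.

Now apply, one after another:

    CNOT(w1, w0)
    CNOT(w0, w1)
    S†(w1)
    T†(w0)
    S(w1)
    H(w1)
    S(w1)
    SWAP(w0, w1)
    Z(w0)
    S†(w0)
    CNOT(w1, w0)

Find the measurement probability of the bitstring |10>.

The probability of measuring |10> is 1/2.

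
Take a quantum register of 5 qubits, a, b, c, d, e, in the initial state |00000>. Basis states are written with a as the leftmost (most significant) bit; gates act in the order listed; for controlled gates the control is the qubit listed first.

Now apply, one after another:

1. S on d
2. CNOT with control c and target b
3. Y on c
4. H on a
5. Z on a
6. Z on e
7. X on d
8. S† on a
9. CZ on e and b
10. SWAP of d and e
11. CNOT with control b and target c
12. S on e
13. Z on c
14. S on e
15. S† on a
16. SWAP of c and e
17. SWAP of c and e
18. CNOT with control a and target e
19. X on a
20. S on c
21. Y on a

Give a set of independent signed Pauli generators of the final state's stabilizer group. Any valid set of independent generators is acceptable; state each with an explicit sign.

The final state is stabilized by the group generated by -XIIIX, -ZIIIZ, +IZIII, -IIZII, +IIIZI; other independent generating sets are equally valid.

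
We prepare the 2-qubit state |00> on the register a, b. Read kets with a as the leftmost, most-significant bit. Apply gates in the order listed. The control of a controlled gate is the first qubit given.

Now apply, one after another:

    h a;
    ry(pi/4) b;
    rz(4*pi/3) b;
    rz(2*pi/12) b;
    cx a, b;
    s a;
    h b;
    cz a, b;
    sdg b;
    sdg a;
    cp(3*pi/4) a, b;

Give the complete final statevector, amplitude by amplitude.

The resulting statevector has amplitude (-sqrt(sqrt(2) + 2) + I*sqrt(2 - sqrt(2)))*exp(I*pi/4)/4 on |00>, (-sqrt(2 - sqrt(2)) + I*sqrt(sqrt(2) + 2))*exp(I*pi/4)/4 on |01>, (-sqrt(sqrt(2) + 2) + I*sqrt(2 - sqrt(2)))*exp(I*pi/4)/4 on |10>, sqrt(2 - sqrt(2))/4 - I*sqrt(sqrt(2) + 2)/4 on |11>.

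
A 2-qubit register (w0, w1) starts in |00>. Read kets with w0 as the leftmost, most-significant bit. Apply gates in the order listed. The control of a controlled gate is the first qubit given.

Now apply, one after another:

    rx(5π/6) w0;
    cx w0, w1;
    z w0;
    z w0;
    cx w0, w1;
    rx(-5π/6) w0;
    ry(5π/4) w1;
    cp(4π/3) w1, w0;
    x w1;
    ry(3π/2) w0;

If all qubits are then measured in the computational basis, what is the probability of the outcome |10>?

Outcome |10> occurs with probability sqrt(2)/8 + 1/4. Key observation: gates 1-6 undo each other exactly, leaving only the rest of the circuit to track.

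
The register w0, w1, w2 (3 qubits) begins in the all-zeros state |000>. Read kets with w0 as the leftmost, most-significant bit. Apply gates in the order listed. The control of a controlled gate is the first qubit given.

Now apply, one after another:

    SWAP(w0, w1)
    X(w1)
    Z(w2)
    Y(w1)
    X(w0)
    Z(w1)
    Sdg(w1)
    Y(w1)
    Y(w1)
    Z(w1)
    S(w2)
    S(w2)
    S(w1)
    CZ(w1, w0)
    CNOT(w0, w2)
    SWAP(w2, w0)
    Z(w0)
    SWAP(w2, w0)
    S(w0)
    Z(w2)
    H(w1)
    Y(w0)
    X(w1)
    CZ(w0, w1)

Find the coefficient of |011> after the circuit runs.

|011> carries amplitude -sqrt(2)*I/2 in the final state.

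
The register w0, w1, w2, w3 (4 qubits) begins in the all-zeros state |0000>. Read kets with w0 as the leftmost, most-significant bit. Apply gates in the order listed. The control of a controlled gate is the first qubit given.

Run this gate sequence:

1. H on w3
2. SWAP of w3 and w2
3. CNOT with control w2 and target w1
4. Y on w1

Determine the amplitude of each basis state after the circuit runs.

After the circuit, the state carries amplitude -sqrt(2)*I/2 on |0010>, sqrt(2)*I/2 on |0100>, and 0 on every other basis state.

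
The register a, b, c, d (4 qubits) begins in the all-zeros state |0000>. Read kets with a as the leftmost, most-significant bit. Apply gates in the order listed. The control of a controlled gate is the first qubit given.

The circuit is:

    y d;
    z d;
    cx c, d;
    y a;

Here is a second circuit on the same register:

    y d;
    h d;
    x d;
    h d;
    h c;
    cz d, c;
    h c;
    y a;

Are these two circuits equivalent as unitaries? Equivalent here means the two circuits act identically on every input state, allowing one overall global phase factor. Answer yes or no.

No: there is an input state on which the two circuits produce genuinely different outputs (not merely differing by a phase).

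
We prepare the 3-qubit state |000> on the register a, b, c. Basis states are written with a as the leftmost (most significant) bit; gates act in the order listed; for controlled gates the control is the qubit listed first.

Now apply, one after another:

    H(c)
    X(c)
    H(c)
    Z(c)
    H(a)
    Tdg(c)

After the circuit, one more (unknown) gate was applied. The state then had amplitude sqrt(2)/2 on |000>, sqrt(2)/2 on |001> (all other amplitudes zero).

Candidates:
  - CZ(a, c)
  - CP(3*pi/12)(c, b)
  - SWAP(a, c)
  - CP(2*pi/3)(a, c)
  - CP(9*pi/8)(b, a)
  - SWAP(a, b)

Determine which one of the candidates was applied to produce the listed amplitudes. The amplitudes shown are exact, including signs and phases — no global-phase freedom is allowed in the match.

The applied gate was SWAP(a, c). Key observation: steps 1-4 multiply out to the identity, so the circuit reduces to the remaining gates.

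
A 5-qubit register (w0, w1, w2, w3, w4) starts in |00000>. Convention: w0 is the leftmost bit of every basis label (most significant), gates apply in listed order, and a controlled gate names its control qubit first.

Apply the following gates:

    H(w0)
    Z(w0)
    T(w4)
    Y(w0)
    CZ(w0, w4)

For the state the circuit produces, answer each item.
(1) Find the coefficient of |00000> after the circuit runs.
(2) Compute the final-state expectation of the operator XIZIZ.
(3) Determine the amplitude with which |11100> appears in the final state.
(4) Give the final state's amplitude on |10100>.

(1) |00000> carries amplitude sqrt(2)*I/2 in the final state.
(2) The observable XIZIZ averages to 1.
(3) The amplitude on |11100> is 0.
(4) The final state's coefficient on |10100> equals 0.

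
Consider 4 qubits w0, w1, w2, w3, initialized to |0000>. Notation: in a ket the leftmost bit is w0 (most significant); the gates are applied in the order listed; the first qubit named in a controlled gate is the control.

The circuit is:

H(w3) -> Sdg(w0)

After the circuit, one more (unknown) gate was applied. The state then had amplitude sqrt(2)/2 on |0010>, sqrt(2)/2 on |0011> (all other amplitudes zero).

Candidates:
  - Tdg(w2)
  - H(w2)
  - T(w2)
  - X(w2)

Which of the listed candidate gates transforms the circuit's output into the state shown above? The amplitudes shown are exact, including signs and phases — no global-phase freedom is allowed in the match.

It was X(w2) that produced the state shown.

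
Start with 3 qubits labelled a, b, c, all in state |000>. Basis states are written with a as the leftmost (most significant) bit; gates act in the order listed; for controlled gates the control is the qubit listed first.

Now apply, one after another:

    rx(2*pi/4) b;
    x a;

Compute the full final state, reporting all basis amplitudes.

The final amplitudes are sqrt(2)/2 on |100>, -sqrt(2)*I/2 on |110>, and 0 on every other basis state.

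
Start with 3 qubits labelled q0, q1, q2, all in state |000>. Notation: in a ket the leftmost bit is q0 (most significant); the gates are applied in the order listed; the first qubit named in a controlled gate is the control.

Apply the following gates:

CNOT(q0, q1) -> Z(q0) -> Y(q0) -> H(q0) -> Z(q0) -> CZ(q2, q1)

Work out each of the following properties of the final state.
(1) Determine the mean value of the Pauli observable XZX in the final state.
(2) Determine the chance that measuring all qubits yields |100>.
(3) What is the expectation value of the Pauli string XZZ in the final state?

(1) The observable XZX averages to 0.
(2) Outcome |100> occurs with probability 1/2.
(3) In the final state, XZZ has expectation 1.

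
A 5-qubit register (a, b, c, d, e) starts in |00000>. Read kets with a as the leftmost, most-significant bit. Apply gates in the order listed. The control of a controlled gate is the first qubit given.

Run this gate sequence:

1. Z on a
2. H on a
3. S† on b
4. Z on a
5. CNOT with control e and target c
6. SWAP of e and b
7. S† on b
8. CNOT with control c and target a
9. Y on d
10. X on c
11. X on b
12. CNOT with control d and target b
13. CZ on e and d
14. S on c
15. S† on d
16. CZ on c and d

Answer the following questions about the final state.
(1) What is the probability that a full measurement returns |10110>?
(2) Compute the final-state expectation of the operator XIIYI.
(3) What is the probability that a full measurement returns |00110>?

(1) The probability of measuring |10110> is 1/2.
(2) The observable XIIYI averages to 0.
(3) Outcome |00110> occurs with probability 1/2.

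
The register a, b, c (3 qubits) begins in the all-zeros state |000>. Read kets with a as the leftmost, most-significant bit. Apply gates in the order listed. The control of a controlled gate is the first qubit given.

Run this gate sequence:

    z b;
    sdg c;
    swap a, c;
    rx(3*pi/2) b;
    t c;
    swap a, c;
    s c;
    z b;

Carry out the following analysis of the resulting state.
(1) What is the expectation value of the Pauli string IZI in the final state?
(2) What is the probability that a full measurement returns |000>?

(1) The expectation value of IZI is 0.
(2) Outcome |000> occurs with probability 1/2.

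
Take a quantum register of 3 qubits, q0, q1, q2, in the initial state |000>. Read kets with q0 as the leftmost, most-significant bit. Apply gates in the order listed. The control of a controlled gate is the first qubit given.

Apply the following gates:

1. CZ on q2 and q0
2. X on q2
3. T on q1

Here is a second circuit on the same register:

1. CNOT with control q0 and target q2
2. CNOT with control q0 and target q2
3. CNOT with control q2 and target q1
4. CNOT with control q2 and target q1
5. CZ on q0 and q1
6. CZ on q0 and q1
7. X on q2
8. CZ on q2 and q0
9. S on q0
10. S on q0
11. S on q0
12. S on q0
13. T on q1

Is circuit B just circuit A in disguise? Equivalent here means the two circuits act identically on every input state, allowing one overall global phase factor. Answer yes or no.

No: there is an input state on which the two circuits produce genuinely different outputs (not merely differing by a phase).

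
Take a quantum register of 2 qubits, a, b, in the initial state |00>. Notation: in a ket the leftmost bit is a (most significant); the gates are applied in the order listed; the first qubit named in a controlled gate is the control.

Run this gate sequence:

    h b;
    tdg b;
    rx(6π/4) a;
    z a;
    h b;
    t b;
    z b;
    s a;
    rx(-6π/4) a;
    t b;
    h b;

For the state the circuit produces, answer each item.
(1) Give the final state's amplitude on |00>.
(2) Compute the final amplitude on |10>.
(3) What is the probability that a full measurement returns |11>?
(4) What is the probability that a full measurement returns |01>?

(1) The final state's coefficient on |00> equals sqrt(2)*(-I - exp(3*I*pi/4))/4.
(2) |10> carries amplitude sqrt(2)*(-I - exp(3*I*pi/4))/4 in the final state.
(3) A full measurement returns |11> with probability 1/4 - sqrt(2)/8.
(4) A full measurement returns |01> with probability 1/4 - sqrt(2)/8.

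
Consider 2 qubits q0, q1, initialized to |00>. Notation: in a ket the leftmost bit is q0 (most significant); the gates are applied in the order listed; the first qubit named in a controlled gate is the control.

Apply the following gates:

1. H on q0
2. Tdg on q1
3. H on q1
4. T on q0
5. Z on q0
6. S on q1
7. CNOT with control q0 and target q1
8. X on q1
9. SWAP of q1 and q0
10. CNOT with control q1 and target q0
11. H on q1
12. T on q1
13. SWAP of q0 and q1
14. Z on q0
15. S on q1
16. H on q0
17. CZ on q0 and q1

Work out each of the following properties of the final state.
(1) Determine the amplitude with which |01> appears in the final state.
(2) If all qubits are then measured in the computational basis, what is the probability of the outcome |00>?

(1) |01> carries amplitude 1/4 - exp(3*I*pi/4)/2 + I/4 in the final state.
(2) A full measurement returns |00> with probability 3/8.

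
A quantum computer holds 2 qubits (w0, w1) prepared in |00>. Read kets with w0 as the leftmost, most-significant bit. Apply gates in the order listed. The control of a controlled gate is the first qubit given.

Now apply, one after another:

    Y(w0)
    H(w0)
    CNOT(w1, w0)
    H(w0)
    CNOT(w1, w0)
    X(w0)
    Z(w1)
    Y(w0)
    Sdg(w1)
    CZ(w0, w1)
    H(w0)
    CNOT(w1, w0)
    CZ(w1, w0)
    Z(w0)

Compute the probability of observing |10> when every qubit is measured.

The probability of measuring |10> is 1/2.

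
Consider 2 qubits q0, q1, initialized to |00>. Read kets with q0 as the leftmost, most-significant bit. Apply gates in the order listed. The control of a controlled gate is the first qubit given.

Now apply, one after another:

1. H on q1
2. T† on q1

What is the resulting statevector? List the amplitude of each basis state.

The resulting statevector has amplitude sqrt(2)/2 on |00>, -sqrt(2)*exp(3*I*pi/4)/2 on |01>, 0 on |10>, 0 on |11>.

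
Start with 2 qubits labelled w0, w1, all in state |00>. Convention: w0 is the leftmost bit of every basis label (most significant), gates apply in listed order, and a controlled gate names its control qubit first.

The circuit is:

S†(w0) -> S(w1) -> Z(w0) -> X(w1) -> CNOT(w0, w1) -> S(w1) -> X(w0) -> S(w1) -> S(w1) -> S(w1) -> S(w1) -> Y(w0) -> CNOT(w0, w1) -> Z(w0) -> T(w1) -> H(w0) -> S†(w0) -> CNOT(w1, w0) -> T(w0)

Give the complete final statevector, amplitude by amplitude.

The final amplitudes are 0 on |00>, -sqrt(2)*exp(3*I*pi/4)/2 on |01>, 0 on |10>, sqrt(2)*I/2 on |11>.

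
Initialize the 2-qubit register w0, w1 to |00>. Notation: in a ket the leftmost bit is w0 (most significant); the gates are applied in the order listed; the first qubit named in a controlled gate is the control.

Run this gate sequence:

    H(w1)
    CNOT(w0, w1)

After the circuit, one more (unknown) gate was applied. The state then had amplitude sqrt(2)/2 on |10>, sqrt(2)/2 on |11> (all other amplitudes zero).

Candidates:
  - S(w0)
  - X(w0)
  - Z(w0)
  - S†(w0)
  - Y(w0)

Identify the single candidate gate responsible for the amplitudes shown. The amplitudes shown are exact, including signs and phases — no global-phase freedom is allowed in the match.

The applied gate was X(w0).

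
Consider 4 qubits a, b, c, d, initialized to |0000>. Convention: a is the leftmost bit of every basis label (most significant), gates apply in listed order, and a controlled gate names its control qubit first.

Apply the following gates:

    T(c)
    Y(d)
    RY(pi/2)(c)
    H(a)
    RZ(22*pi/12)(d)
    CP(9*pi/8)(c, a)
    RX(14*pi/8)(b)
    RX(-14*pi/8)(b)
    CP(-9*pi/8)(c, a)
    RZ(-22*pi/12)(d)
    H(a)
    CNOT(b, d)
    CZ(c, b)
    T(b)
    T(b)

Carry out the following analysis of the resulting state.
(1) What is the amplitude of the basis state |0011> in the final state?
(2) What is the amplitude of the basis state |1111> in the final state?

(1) The final state's coefficient on |0011> equals sqrt(2)*I/2. Key observation: the block from step 4 through step 11 cancels to the identity and can be dropped.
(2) |1111> carries amplitude 0 in the final state.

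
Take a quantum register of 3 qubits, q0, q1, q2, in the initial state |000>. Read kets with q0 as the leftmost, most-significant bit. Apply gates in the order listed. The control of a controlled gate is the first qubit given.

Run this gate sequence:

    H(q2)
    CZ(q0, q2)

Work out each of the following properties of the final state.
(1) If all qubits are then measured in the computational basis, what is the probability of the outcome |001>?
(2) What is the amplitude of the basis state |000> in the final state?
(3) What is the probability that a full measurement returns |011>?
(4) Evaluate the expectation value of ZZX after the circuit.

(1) Outcome |001> occurs with probability 1/2.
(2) The final state's coefficient on |000> equals sqrt(2)/2.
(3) Outcome |011> occurs with probability 0.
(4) The expectation value of ZZX is 1.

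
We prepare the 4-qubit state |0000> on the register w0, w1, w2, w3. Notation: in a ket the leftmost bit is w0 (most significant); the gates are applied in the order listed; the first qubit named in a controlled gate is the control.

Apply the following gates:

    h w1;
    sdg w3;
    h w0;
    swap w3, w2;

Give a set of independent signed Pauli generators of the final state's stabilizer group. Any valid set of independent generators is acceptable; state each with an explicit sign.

One valid set of independent stabilizer generators is +XIII, +IXII, +IIZI, +IIIZ (any independent generating set of the same group is equally correct).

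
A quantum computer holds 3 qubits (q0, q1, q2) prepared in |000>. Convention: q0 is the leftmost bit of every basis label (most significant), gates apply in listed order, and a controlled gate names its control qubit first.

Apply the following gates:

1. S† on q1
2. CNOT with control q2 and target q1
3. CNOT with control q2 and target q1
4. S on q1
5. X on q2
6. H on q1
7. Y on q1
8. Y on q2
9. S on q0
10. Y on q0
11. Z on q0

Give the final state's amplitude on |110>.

|110> carries amplitude -sqrt(2)*I/2 in the final state.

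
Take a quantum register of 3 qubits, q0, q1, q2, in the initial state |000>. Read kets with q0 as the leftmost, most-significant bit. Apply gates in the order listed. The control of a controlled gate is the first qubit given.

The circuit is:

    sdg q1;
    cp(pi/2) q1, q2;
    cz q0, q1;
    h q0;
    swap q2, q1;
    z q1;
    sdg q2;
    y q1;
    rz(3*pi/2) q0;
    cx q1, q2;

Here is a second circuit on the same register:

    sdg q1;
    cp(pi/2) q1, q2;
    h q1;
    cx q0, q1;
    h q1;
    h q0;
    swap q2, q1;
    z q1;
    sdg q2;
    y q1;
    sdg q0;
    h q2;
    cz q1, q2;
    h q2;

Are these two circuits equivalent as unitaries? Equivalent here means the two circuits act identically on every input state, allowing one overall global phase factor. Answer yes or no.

Yes, they are equivalent — the unitaries differ by at most a global phase.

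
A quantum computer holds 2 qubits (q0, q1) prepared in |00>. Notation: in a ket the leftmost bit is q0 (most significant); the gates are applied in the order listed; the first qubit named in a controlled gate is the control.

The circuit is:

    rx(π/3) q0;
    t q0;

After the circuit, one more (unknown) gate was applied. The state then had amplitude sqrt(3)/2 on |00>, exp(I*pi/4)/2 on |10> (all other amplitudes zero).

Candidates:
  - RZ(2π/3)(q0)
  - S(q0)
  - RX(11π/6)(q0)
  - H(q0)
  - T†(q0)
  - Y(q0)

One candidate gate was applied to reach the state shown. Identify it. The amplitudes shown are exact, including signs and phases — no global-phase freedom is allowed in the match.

The unique candidate consistent with the amplitudes is S(q0).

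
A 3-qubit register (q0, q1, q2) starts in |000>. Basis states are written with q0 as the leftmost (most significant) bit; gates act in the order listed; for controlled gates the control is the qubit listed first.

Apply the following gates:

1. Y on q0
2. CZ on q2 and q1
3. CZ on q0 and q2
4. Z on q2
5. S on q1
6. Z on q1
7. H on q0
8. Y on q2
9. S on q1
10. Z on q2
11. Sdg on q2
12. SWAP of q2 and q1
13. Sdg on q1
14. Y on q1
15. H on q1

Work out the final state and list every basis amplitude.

The resulting statevector has amplitude I/2 on |000>, 0 on |001>, I/2 on |010>, 0 on |011>, -I/2 on |100>, 0 on |101>, -I/2 on |110>, 0 on |111>.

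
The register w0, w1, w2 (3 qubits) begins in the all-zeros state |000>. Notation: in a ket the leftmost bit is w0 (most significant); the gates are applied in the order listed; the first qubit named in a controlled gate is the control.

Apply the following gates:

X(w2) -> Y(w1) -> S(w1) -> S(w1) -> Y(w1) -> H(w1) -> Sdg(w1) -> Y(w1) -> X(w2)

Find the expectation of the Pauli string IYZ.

In the final state, IYZ has expectation -1.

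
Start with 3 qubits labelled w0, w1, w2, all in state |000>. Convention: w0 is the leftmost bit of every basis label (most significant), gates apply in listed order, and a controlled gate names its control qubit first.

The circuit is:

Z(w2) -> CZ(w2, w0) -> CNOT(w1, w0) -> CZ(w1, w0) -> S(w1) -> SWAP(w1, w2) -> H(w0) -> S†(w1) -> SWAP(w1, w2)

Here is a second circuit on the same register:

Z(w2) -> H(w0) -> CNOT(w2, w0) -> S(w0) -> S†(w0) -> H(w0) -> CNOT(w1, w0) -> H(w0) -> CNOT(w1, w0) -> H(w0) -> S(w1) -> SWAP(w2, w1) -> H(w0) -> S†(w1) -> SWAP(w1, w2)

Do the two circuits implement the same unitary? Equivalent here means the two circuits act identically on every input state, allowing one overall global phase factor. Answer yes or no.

Yes — the two circuits implement the same unitary up to a global phase.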